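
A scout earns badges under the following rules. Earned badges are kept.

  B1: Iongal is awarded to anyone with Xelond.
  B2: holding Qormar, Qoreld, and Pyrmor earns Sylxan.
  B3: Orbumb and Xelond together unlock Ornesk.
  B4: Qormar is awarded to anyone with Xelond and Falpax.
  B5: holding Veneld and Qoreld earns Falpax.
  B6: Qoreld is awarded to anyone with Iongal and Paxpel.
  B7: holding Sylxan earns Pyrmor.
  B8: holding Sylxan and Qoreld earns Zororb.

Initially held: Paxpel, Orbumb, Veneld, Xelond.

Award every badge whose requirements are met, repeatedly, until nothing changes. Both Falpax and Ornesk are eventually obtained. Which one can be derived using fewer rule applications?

Ornesk: With Orbumb and Xelond, Ornesk is earned (B3). [1 rule application]
Falpax: With Xelond, Iongal is earned (B1). With Iongal and Paxpel, Qoreld is earned (B6). With Veneld and Qoreld, Falpax is earned (B5). [3 rule applications]
Ornesk needs fewer.

Ornesk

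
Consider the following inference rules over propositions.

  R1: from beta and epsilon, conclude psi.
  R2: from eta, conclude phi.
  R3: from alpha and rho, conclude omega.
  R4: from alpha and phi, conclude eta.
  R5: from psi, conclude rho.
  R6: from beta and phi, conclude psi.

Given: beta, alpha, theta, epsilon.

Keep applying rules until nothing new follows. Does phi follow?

No

phi would need eta (R2), but eta is never established.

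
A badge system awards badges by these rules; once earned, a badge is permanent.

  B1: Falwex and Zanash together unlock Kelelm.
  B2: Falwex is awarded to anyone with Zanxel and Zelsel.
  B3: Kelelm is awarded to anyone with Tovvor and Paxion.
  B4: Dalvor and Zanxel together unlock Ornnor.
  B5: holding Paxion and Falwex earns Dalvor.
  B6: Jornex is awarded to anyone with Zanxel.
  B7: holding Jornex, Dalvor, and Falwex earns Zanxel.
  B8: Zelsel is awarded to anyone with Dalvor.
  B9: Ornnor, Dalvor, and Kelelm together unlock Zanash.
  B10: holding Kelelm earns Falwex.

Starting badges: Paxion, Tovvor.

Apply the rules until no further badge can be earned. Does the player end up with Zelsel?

With Tovvor and Paxion, Kelelm is earned (B3).
With Kelelm, Falwex is earned (B10).
With Paxion and Falwex, Dalvor is earned (B5).
With Dalvor, Zelsel is earned (B8).

Yes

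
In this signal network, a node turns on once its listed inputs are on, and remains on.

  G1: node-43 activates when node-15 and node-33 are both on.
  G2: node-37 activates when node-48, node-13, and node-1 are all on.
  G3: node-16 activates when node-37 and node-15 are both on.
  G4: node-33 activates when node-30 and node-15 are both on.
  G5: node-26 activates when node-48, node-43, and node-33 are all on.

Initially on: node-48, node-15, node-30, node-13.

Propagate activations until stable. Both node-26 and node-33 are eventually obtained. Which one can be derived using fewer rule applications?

node-33: node-30 and node-15 are on, so node-33 activates (G4). [1 rule application]
node-26: node-30 and node-15 are on, so node-33 activates (G4). G1: node-15 and node-33 on → node-43 on. G5: node-48, node-43, and node-33 on → node-26 on. [3 rule applications]
node-33 needs fewer.

node-33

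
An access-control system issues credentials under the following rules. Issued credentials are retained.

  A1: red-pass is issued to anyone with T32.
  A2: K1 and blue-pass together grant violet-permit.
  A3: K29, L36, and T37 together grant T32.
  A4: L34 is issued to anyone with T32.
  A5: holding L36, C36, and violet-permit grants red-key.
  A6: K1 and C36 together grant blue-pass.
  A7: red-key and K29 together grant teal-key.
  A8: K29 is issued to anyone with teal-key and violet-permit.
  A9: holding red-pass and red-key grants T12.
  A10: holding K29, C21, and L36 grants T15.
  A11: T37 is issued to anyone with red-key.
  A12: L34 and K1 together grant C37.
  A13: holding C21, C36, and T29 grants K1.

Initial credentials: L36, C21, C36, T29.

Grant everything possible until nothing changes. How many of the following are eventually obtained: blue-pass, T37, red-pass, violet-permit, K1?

Holding C21, C36, and T29 grants K1 (A13).
Holding K1 and C36 grants blue-pass (A6).
Holding K1 and blue-pass grants violet-permit (A2).
Holding L36, C36, and violet-permit grants red-key (A5).
Holding red-key grants T37 (A11).
blue-pass: reached.
T37: reached.
red-pass would need T32 (A1), but T32 is never granted.
violet-permit: reached.
K1: reached.
Reached: blue-pass, T37, violet-permit, and K1 — 4 of the 5.

4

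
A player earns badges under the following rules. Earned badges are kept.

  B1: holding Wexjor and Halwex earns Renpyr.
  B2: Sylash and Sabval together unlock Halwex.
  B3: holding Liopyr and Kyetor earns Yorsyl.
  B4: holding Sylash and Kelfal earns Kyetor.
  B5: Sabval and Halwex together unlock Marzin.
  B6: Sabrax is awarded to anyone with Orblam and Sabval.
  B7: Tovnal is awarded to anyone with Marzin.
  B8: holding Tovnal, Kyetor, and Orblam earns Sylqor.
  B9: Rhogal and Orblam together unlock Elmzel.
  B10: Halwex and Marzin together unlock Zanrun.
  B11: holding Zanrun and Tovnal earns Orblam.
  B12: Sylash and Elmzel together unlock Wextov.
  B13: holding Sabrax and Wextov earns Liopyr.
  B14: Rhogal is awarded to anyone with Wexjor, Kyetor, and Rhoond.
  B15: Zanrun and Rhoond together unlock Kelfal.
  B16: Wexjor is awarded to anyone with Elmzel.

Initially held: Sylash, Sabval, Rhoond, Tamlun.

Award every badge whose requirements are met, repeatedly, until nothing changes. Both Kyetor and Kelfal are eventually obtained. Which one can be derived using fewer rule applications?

Kelfal: With Sylash and Sabval, Halwex is earned (B2). With Sabval and Halwex, Marzin is earned (B5). With Halwex and Marzin, Zanrun is earned (B10). With Zanrun and Rhoond, Kelfal is earned (B15). [4 rule applications]
Kyetor: With Sylash and Sabval, Halwex is earned (B2). With Sabval and Halwex, Marzin is earned (B5). With Halwex and Marzin, Zanrun is earned (B10). With Zanrun and Rhoond, Kelfal is earned (B15). With Sylash and Kelfal, Kyetor is earned (B4). [5 rule applications]
Kelfal needs fewer.

Kelfal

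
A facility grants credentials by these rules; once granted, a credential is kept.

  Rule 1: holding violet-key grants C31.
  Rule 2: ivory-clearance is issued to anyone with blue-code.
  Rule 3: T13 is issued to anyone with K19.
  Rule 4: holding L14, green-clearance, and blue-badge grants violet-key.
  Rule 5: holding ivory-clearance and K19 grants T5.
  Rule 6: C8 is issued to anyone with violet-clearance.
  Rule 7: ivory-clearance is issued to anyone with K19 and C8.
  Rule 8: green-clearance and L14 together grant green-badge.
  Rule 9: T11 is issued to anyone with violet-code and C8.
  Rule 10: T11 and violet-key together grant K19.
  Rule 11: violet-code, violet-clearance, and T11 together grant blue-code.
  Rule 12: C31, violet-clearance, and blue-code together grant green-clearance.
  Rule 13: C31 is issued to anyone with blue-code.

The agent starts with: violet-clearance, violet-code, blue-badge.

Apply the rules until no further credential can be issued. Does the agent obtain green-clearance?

Yes

Holding violet-clearance grants C8 (Rule 6).
Holding violet-code and C8 grants T11 (Rule 9).
Holding violet-code, violet-clearance, and T11 grants blue-code (Rule 11).
Holding blue-code grants C31 (Rule 13).
Holding C31, violet-clearance, and blue-code grants green-clearance (Rule 12).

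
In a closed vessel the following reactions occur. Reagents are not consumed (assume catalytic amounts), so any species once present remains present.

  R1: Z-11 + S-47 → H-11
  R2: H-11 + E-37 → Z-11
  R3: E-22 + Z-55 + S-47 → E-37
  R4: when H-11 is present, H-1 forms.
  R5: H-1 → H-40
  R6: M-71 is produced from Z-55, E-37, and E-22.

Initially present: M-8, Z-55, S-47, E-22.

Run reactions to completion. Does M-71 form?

E-22, Z-55, and S-47 present → E-37 forms (R3).
Z-55, E-37, and E-22 present → M-71 forms (R6).

Yes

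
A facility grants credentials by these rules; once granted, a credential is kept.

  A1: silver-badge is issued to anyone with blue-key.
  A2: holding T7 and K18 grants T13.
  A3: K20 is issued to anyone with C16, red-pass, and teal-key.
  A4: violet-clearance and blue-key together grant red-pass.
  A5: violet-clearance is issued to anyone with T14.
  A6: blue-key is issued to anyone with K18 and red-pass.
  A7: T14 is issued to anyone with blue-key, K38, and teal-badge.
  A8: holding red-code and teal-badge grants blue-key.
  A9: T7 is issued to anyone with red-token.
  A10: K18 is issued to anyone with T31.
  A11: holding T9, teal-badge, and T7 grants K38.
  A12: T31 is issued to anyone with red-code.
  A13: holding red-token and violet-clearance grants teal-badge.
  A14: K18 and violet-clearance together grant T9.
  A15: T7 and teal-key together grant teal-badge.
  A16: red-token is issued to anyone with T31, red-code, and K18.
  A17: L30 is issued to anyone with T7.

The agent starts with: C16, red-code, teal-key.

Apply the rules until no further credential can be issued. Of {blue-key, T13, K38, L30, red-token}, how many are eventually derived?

4

Holding red-code grants T31 (A12).
Holding T31 grants K18 (A10).
Holding T31, red-code, and K18 grants red-token (A16).
Holding red-token grants T7 (A9).
Holding T7 and K18 grants T13 (A2).
Holding T7 and teal-key grants teal-badge (A15).
Holding T7 grants L30 (A17).
Holding red-code and teal-badge grants blue-key (A8).
blue-key: reached.
T13: reached.
K38 would need T9, teal-badge, and T7 (A11), but T9 is never granted.
L30: reached.
red-token: reached.
Reached: blue-key, T13, L30, and red-token — 4 of the 5.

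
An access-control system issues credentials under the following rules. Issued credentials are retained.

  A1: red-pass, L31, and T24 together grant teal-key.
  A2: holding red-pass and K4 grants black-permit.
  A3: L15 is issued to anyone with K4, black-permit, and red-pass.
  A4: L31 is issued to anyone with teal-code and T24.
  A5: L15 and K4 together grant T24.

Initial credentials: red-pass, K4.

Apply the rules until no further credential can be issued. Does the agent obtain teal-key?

teal-key would need red-pass, L31, and T24 (A1), but L31 is never granted.

No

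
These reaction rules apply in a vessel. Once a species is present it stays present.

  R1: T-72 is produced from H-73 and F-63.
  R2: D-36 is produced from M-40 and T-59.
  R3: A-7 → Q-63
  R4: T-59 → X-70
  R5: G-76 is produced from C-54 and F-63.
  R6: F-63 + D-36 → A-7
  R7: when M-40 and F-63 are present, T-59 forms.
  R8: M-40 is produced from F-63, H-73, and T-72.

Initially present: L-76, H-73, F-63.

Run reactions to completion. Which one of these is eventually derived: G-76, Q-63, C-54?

H-73 and F-63 present → T-72 forms (R1).
F-63, H-73, and T-72 present → M-40 forms (R8).
M-40 and F-63 present → T-59 forms (R7).
M-40 and T-59 present → D-36 forms (R2).
F-63 and D-36 present → A-7 forms (R6).
A-7 present → Q-63 forms (R3).
No rule produces C-54, and it is not given. G-76 would need C-54 and F-63 (R5), but C-54 never forms.

Q-63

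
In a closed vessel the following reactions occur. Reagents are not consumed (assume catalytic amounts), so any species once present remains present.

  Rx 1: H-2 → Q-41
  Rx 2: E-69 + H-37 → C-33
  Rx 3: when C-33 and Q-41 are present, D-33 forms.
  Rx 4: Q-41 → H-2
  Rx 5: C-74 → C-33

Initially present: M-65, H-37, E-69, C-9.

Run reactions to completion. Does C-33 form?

Yes

E-69 and H-37 present → C-33 forms (Rx 2).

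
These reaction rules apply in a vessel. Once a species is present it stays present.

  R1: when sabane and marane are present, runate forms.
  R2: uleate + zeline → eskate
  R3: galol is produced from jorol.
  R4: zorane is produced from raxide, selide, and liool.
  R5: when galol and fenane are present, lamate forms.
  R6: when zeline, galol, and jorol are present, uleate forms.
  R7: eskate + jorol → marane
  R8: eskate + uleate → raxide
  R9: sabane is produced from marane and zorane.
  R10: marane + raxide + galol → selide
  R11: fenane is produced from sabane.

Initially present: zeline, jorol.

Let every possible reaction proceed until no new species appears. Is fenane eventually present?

fenane would need sabane (R11), but sabane never forms.

No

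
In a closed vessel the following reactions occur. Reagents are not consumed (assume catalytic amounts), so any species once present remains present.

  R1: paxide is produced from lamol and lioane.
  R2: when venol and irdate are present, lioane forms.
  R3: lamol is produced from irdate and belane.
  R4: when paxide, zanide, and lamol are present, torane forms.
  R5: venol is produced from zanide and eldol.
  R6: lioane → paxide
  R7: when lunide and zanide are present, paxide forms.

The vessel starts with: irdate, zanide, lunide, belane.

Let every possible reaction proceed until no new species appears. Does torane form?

Yes

irdate and belane present → lamol forms (R3).
lunide and zanide present → paxide forms (R7).
paxide, zanide, and lamol present → torane forms (R4).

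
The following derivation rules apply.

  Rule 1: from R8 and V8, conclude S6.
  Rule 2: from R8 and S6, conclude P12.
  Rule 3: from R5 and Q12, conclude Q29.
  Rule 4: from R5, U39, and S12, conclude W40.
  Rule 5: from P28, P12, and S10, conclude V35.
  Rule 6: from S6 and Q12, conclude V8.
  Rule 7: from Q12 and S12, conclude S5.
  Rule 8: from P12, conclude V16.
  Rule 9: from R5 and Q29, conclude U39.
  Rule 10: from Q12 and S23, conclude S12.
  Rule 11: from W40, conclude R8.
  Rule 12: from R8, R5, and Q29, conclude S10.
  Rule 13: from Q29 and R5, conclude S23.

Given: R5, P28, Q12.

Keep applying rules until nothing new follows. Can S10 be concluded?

Yes

From R5 and Q12, Rule 3 gives Q29.
From Q29 and R5, Rule 13 gives S23.
From R5 and Q29, Rule 9 gives U39.
Q12 and S23 hold, so S12 follows (Rule 10).
From R5, U39, and S12, Rule 4 gives W40.
From W40, Rule 11 gives R8.
From R8, R5, and Q29, Rule 12 gives S10.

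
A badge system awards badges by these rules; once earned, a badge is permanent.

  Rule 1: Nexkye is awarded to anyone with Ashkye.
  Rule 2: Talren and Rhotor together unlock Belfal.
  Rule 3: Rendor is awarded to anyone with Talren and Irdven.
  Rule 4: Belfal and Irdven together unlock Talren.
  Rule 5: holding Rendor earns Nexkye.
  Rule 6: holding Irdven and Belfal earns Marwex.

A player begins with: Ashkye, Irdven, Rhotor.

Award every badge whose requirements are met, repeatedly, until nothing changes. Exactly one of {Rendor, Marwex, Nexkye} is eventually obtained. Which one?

With Ashkye, Nexkye is earned (Rule 1).
Rendor would need Talren and Irdven (Rule 3), but Talren is never earned. Marwex would need Irdven and Belfal (Rule 6), but Belfal is never earned.

Nexkye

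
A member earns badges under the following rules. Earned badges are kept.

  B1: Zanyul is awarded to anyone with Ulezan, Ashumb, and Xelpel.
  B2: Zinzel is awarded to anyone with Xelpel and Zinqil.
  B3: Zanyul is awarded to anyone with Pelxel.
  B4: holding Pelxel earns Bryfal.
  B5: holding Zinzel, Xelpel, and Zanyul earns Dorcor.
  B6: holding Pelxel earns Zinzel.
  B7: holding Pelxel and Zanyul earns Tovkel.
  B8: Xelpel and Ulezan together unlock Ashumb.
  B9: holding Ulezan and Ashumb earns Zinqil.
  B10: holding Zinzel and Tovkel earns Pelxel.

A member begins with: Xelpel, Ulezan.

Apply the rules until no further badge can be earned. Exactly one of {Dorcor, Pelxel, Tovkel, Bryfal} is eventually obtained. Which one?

Dorcor

With Xelpel and Ulezan, Ashumb is earned (B8).
With Ulezan, Ashumb, and Xelpel, Zanyul is earned (B1).
With Ulezan and Ashumb, Zinqil is earned (B9).
With Xelpel and Zinqil, Zinzel is earned (B2).
With Zinzel, Xelpel, and Zanyul, Dorcor is earned (B5).
Tovkel would need Pelxel and Zanyul (B7), but Pelxel is never earned. Bryfal would need Pelxel (B4), but Pelxel is never earned. Pelxel would need Zinzel and Tovkel (B10), but Tovkel is never earned.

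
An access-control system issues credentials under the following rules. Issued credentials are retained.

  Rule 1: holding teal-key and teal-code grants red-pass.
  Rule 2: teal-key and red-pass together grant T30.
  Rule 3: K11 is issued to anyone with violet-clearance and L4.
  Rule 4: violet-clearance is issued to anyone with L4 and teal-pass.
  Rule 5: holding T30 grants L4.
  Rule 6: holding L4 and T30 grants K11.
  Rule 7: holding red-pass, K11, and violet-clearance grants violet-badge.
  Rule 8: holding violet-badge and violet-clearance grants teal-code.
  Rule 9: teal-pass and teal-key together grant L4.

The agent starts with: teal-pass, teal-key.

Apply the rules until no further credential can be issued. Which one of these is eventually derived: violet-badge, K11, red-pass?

Holding teal-pass and teal-key grants L4 (Rule 9).
Holding L4 and teal-pass grants violet-clearance (Rule 4).
Holding violet-clearance and L4 grants K11 (Rule 3).
red-pass would need teal-key and teal-code (Rule 1), but teal-code is never granted. violet-badge would need red-pass, K11, and violet-clearance (Rule 7), but red-pass is never granted.

K11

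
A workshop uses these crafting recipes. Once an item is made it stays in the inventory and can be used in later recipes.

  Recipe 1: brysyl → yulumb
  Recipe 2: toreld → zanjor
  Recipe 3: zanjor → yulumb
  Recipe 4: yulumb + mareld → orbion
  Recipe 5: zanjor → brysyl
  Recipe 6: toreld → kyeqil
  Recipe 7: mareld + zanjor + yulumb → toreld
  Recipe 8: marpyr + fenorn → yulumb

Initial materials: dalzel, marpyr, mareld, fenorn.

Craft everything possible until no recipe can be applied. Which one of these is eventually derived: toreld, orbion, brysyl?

Using Recipe 8, marpyr and fenorn make yulumb.
yulumb + mareld → orbion (Recipe 4).
toreld would need mareld, zanjor, and yulumb (Recipe 7), but zanjor is never obtained. brysyl would need zanjor (Recipe 5), but zanjor is never obtained.

orbion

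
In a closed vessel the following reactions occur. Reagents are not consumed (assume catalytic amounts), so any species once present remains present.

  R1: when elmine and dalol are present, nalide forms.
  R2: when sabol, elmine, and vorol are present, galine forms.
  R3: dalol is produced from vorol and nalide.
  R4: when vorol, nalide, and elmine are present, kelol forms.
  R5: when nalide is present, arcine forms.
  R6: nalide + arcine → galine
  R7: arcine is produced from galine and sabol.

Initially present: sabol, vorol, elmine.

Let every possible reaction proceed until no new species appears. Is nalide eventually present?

nalide would need elmine and dalol (R1), but dalol never forms.

No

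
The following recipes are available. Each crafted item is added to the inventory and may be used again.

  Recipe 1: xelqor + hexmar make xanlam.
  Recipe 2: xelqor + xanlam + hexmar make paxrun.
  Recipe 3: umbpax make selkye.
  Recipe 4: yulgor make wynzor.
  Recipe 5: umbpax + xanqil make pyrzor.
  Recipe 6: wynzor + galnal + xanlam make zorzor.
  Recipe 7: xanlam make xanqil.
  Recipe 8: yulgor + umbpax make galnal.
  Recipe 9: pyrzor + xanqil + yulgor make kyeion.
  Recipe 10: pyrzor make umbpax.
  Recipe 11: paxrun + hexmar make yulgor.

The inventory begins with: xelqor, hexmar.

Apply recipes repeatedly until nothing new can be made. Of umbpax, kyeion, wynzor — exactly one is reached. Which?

Using Recipe 1, xelqor and hexmar make xanlam.
xelqor + xanlam + hexmar → paxrun (Recipe 2).
Using Recipe 11, paxrun and hexmar make yulgor.
Using Recipe 4, yulgor makes wynzor.
umbpax would need pyrzor (Recipe 10), but pyrzor is never obtained. kyeion would need pyrzor, xanqil, and yulgor (Recipe 9), but pyrzor is never obtained.

wynzor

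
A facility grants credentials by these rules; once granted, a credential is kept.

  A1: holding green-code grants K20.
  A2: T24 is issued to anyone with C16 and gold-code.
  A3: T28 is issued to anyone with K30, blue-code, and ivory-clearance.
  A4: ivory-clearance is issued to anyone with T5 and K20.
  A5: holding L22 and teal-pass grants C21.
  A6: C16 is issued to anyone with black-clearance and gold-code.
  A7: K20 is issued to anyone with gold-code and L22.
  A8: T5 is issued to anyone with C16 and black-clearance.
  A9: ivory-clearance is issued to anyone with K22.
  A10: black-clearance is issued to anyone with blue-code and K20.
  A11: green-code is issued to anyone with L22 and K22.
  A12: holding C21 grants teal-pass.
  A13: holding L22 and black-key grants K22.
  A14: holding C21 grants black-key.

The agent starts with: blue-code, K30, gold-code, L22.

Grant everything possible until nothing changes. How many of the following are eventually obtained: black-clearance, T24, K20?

3

Holding gold-code and L22 grants K20 (A7).
Holding blue-code and K20 grants black-clearance (A10).
Holding black-clearance and gold-code grants C16 (A6).
Holding C16 and gold-code grants T24 (A2).
black-clearance: reached.
T24: reached.
K20: reached.
All 3 are reached.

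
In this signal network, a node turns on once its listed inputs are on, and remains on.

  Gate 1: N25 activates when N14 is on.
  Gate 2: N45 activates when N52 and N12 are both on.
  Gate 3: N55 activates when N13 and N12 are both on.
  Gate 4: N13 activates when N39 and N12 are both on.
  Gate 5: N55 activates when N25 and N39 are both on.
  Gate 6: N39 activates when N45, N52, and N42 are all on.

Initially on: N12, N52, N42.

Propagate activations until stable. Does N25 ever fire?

N25 would need N14 (Gate 1), but N14 never turns on.

No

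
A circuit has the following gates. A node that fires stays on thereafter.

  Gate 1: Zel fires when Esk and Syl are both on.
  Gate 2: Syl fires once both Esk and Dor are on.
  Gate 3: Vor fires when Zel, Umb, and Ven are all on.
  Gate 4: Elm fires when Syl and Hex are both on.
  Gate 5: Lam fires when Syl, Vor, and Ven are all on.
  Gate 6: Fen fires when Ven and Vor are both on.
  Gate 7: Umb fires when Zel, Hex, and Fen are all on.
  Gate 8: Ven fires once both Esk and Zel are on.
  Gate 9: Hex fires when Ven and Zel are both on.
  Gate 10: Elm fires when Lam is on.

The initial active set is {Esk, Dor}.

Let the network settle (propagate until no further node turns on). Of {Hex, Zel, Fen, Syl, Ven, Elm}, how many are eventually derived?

5

Esk and Dor are on, so Syl fires (Gate 2).
Esk and Syl are on, so Zel fires (Gate 1).
Esk and Zel are on, so Ven fires (Gate 8).
Ven and Zel are on, so Hex fires (Gate 9).
Syl and Hex are on, so Elm fires (Gate 4).
Hex: reached.
Zel: reached.
Fen would need Ven and Vor (Gate 6), but Vor never turns on.
Syl: reached.
Ven: reached.
Elm: reached.
Reached: Hex, Zel, Syl, Ven, and Elm — 5 of the 6.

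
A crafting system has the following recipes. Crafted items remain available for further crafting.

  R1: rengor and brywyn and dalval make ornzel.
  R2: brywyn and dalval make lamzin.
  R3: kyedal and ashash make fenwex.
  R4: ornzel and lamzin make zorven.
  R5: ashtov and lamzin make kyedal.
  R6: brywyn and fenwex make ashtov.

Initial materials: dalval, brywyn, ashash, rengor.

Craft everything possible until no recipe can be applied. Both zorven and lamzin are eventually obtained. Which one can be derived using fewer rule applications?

lamzin: brywyn and dalval → lamzin (R2). [1 rule application]
zorven: rengor and brywyn and dalval → ornzel (R1). brywyn and dalval → lamzin (R2). Using R4, ornzel and lamzin make zorven. [3 rule applications]
lamzin needs fewer.

lamzin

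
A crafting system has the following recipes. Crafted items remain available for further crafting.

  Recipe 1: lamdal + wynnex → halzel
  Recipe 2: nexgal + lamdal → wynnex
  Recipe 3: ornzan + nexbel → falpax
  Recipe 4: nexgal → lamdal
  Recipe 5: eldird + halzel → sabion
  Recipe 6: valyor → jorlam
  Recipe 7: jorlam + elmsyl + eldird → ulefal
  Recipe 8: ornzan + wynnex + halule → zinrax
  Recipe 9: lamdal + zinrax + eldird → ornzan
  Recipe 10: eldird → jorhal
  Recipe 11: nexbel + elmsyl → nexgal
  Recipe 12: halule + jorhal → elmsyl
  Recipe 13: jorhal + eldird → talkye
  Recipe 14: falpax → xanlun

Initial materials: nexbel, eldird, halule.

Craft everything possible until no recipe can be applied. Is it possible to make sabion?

eldird → jorhal (Recipe 10).
halule + jorhal → elmsyl (Recipe 12).
nexbel + elmsyl → nexgal (Recipe 11).
nexgal → lamdal (Recipe 4).
Using Recipe 2, nexgal and lamdal make wynnex.
Using Recipe 1, lamdal and wynnex make halzel.
eldird + halzel → sabion (Recipe 5).

Yes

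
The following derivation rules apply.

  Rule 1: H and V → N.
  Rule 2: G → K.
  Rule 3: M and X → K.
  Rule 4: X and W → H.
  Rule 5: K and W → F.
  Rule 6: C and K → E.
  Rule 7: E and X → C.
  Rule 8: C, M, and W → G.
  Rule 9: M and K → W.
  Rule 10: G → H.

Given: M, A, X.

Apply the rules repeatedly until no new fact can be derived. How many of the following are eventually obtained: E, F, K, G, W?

From M and X, Rule 3 gives K.
From M and K, Rule 9 gives W.
From K and W, Rule 5 gives F.
E would need C and K (Rule 6), but C is never established.
F: reached.
K: reached.
G would need C, M, and W (Rule 8), but C is never established.
W: reached.
Reached: F, K, and W — 3 of the 5.

3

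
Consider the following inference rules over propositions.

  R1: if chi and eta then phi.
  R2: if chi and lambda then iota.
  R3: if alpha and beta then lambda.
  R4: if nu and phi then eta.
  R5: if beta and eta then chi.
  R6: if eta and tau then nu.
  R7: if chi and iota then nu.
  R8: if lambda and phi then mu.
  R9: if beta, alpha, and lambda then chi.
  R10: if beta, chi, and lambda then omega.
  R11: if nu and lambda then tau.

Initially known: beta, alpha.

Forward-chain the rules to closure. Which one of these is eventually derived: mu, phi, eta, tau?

alpha and beta hold, so lambda follows (R3).
From beta, alpha, and lambda, R9 gives chi.
From chi and lambda, R2 gives iota.
From chi and iota, R7 gives nu.
From nu and lambda, R11 gives tau.
phi would need chi and eta (R1), but eta is never established. eta would need nu and phi (R4), but phi is never established. mu would need lambda and phi (R8), but phi is never established.

tau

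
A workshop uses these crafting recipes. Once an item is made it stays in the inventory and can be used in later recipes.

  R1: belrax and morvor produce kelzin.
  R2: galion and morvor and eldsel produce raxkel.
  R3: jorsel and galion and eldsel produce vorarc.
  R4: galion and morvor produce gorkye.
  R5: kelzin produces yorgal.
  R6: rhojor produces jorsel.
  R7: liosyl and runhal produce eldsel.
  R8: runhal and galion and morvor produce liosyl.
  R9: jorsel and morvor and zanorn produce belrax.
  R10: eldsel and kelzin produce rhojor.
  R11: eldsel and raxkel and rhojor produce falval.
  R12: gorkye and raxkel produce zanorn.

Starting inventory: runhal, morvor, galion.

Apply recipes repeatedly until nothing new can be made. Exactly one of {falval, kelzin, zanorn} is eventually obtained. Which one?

zanorn

Using R8, runhal, galion, and morvor make liosyl.
galion and morvor → gorkye (R4).
liosyl and runhal → eldsel (R7).
galion and morvor and eldsel → raxkel (R2).
Using R12, gorkye and raxkel make zanorn.
kelzin would need belrax and morvor (R1), but belrax is never obtained. falval would need eldsel, raxkel, and rhojor (R11), but rhojor is never obtained.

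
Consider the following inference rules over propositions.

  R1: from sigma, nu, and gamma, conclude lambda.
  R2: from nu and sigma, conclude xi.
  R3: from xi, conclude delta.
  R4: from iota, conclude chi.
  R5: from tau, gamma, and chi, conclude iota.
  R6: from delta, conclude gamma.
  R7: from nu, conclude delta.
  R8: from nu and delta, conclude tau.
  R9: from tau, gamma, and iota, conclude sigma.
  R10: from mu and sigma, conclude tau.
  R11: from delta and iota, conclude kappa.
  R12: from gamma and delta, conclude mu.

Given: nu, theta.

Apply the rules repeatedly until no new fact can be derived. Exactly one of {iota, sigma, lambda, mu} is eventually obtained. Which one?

mu

nu holds, so delta follows (R7).
From delta, R6 gives gamma.
From gamma and delta, R12 gives mu.
lambda would need sigma, nu, and gamma (R1), but sigma is never established. iota would need tau, gamma, and chi (R5), but chi is never established. sigma would need tau, gamma, and iota (R9), but iota is never established.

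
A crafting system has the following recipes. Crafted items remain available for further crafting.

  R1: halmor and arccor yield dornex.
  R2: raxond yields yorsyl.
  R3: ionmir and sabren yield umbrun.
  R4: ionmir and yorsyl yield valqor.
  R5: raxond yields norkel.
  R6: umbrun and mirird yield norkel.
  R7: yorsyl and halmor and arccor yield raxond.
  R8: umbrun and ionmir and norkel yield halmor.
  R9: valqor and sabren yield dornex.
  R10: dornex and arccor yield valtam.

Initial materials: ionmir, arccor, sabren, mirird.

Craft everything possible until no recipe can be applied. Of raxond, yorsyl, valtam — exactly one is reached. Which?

ionmir and sabren → umbrun (R3).
Using R6, umbrun and mirird make norkel.
Using R8, umbrun, ionmir, and norkel make halmor.
Using R1, halmor and arccor make dornex.
dornex and arccor → valtam (R10).
yorsyl would need raxond (R2), but raxond is never obtained. raxond would need yorsyl, halmor, and arccor (R7), but yorsyl is never obtained.

valtam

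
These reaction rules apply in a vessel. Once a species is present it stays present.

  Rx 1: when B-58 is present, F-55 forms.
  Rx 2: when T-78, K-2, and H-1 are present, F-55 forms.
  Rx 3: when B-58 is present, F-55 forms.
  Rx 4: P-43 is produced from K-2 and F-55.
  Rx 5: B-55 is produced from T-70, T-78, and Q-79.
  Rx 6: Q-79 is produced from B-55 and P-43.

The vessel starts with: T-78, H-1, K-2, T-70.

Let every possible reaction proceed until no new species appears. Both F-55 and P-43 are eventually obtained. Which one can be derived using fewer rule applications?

F-55: T-78, K-2, and H-1 present → F-55 forms (Rx 2). [1 rule application]
P-43: T-78, K-2, and H-1 present → F-55 forms (Rx 2). K-2 and F-55 present → P-43 forms (Rx 4). [2 rule applications]
F-55 needs fewer.

F-55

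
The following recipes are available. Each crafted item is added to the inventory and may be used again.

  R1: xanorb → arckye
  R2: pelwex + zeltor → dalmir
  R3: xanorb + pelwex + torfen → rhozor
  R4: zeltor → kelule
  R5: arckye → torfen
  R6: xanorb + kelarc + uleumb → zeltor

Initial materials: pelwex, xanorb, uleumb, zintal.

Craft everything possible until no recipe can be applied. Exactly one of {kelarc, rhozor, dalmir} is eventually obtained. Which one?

rhozor

Using R1, xanorb makes arckye.
Using R5, arckye makes torfen.
xanorb + pelwex + torfen → rhozor (R3).
dalmir would need pelwex and zeltor (R2), but zeltor is never obtained. No rule produces kelarc, and it is not given.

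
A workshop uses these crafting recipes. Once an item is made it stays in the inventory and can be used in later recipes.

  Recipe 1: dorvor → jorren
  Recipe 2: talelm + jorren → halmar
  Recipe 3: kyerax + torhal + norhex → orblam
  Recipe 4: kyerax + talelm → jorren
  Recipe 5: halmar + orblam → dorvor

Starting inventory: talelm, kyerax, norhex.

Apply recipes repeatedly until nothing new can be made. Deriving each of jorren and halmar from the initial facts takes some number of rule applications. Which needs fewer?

jorren

jorren: kyerax + talelm → jorren (Recipe 4). [1 rule application]
halmar: Using Recipe 4, kyerax and talelm make jorren. talelm + jorren → halmar (Recipe 2). [2 rule applications]
jorren needs fewer.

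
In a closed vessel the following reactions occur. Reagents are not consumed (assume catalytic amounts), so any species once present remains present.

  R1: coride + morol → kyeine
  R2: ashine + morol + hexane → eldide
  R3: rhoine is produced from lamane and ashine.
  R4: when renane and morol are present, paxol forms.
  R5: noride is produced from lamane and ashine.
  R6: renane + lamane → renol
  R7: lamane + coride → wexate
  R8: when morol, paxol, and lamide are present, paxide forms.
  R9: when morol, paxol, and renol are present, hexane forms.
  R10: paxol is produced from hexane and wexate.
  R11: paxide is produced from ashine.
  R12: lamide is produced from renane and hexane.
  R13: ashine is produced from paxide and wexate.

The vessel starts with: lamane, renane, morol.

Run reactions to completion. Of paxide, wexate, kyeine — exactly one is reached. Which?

renane and lamane present → renol forms (R6).
renane and morol present → paxol forms (R4).
morol, paxol, and renol present → hexane forms (R9).
renane and hexane present → lamide forms (R12).
morol, paxol, and lamide present → paxide forms (R8).
wexate would need lamane and coride (R7), but coride never forms. kyeine would need coride and morol (R1), but coride never forms.

paxide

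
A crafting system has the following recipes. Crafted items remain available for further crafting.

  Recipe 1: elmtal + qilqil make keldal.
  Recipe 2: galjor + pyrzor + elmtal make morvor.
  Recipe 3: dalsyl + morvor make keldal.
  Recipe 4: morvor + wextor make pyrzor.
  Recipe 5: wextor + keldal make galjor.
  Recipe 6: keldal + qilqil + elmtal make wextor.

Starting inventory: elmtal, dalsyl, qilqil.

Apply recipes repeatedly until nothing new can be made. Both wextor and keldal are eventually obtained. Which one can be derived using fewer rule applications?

keldal

keldal: Using Recipe 1, elmtal and qilqil make keldal. [1 rule application]
wextor: elmtal + qilqil → keldal (Recipe 1). Using Recipe 6, keldal, qilqil, and elmtal make wextor. [2 rule applications]
keldal needs fewer.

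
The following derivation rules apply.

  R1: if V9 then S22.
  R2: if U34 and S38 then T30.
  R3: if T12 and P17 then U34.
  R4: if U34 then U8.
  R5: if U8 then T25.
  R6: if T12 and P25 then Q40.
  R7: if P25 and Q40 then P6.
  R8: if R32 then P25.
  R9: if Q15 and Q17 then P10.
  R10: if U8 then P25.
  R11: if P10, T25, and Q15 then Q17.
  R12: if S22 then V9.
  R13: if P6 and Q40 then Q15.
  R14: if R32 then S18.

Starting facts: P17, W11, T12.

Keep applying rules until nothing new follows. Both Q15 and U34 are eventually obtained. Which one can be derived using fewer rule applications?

U34: From T12 and P17, R3 gives U34. [1 rule application]
Q15: T12 and P17 hold, so U34 follows (R3). From U34, R4 gives U8. U8 holds, so P25 follows (R10). T12 and P25 hold, so Q40 follows (R6). P25 and Q40 hold, so P6 follows (R7). P6 and Q40 hold, so Q15 follows (R13). [6 rule applications]
U34 needs fewer.

U34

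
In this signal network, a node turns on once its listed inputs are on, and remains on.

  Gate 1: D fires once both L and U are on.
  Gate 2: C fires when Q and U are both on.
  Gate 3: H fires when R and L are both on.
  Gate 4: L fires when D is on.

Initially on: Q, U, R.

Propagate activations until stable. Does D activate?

D would need L and U (Gate 1), but L never turns on.

No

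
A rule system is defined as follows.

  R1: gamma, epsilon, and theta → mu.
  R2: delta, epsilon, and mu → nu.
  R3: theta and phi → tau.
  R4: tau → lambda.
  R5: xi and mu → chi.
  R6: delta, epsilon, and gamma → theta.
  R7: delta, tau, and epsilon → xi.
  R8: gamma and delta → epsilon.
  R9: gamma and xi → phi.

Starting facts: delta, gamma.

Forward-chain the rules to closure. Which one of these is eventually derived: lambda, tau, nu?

nu

gamma and delta hold, so epsilon follows (R8).
From delta, epsilon, and gamma, R6 gives theta.
From gamma, epsilon, and theta, R1 gives mu.
delta, epsilon, and mu hold, so nu follows (R2).
lambda would need tau (R4), but tau is never established. tau would need theta and phi (R3), but phi is never established.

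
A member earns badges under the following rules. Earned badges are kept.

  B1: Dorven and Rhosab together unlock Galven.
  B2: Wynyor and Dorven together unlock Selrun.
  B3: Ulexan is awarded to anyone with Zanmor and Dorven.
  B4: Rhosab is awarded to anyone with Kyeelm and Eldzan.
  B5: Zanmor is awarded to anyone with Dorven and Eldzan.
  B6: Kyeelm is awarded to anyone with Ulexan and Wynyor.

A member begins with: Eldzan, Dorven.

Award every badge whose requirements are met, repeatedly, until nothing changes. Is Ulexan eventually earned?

With Dorven and Eldzan, Zanmor is earned (B5).
With Zanmor and Dorven, Ulexan is earned (B3).

Yes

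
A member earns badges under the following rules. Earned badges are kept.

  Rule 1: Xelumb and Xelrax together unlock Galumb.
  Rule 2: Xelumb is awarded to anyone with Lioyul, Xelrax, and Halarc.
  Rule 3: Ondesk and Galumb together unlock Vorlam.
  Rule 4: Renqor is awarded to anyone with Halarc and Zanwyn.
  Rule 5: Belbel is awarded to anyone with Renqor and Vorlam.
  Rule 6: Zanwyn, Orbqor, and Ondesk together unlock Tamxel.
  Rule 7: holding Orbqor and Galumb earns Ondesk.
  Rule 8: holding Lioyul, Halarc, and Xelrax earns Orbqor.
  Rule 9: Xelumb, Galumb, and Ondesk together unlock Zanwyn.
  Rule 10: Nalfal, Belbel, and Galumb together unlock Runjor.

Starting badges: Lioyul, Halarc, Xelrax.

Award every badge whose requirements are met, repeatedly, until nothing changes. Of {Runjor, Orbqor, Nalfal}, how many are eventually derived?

1

With Lioyul, Halarc, and Xelrax, Orbqor is earned (Rule 8).
Runjor would need Nalfal, Belbel, and Galumb (Rule 10), but Nalfal is never earned.
Orbqor: reached.
No rule produces Nalfal, and it is not given.
Reached: Orbqor — 1 of the 3.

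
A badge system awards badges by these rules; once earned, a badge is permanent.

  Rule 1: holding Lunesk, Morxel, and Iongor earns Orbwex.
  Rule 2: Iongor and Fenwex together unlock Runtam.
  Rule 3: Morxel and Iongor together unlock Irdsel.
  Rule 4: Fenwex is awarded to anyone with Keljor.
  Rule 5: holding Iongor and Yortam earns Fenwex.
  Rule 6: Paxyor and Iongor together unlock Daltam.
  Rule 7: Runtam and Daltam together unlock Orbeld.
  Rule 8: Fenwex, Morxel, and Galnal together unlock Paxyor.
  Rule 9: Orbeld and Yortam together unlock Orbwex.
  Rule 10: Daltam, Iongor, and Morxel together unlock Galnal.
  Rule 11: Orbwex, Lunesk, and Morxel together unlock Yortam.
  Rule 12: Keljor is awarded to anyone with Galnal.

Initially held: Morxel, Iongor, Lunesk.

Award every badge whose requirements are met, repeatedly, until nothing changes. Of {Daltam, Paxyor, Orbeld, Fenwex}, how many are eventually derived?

1

With Lunesk, Morxel, and Iongor, Orbwex is earned (Rule 1).
With Orbwex, Lunesk, and Morxel, Yortam is earned (Rule 11).
With Iongor and Yortam, Fenwex is earned (Rule 5).
Daltam would need Paxyor and Iongor (Rule 6), but Paxyor is never earned.
Paxyor would need Fenwex, Morxel, and Galnal (Rule 8), but Galnal is never earned.
Orbeld would need Runtam and Daltam (Rule 7), but Daltam is never earned.
Fenwex: reached.
Reached: Fenwex — 1 of the 4.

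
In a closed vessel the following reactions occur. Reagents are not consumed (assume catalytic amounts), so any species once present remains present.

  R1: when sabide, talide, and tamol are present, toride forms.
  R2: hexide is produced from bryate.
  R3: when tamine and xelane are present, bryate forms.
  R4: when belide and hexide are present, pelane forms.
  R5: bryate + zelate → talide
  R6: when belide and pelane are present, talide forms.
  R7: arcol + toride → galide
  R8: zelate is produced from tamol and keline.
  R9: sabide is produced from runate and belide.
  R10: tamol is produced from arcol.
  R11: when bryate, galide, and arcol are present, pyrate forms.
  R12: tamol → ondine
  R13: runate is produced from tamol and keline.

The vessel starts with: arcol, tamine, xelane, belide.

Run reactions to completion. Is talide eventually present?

tamine and xelane present → bryate forms (R3).
bryate present → hexide forms (R2).
belide and hexide present → pelane forms (R4).
belide and pelane present → talide forms (R6).

Yes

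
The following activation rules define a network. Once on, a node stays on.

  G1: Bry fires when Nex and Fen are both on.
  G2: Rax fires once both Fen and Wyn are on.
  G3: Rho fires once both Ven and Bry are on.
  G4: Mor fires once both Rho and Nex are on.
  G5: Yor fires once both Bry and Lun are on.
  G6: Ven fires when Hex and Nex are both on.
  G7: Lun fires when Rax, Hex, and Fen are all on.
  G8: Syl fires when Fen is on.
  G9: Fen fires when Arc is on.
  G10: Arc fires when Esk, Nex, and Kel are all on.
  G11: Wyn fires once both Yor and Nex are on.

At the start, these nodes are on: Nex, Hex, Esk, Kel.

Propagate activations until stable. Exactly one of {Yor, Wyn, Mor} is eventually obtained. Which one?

Mor

G10: Esk, Nex, and Kel on → Arc on.
Hex and Nex are on, so Ven fires (G6).
G9: Arc on → Fen on.
G1: Nex and Fen on → Bry on.
G3: Ven and Bry on → Rho on.
G4: Rho and Nex on → Mor on.
Wyn would need Yor and Nex (G11), but Yor never turns on. Yor would need Bry and Lun (G5), but Lun never turns on.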